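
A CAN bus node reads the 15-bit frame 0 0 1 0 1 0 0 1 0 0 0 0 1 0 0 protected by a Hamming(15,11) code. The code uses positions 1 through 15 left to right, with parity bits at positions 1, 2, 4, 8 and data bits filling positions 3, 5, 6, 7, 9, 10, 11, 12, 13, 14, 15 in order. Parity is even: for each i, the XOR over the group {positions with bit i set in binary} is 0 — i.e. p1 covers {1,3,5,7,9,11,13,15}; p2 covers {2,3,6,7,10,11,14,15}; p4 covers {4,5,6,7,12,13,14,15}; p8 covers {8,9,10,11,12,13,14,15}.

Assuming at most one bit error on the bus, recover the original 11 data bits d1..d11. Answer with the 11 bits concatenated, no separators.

01000000100

s1 (pos 1,3,5,7,9,11,13,15): 0⊕1⊕1⊕0⊕0⊕0⊕1⊕0 = 1
s2 (pos 2,3,6,7,10,11,14,15): 0⊕1⊕0⊕0⊕0⊕0⊕0⊕0 = 1
s4 (pos 4,5,6,7,12,13,14,15): 0⊕1⊕0⊕0⊕0⊕1⊕0⊕0 = 0
s8 (pos 8,9,10,11,12,13,14,15): 1⊕0⊕0⊕0⊕0⊕1⊕0⊕0 = 0
Syndrome s8…s1 = 0011 → error at position 3.
Flip position 3: 001010010000100 → 000010010000100
Read data bits from positions 3,5,6,7,9,10,11,12,13,14,15: 01000000100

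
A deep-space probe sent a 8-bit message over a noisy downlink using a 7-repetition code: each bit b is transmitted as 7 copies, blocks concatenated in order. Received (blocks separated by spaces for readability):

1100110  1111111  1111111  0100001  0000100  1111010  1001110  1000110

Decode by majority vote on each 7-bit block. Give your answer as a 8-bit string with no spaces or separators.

11100110

Block 1 (1100110): 4 ones → 1
Block 2 (1111111): 7 ones → 1
Block 3 (1111111): 7 ones → 1
Block 4 (0100001): 2 ones → 0
Block 5 (0000100): 1 one → 0
Block 6 (1111010): 5 ones → 1
Block 7 (1001110): 4 ones → 1
Block 8 (1000110): 3 ones → 0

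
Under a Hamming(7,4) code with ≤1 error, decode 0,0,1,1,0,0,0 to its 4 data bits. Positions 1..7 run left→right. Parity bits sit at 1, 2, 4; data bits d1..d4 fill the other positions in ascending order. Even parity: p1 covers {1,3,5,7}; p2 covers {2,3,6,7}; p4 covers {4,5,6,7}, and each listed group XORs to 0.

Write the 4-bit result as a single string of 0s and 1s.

s1 (pos 1,3,5,7): 0⊕1⊕0⊕0 = 1
s2 (pos 2,3,6,7): 0⊕1⊕0⊕0 = 1
s4 (pos 4,5,6,7): 1⊕0⊕0⊕0 = 1
Syndrome s4…s1 = 111 → error at position 7.
Flip position 7: 0011000 → 0011001
Read data bits from positions 3,5,6,7: 1001

1001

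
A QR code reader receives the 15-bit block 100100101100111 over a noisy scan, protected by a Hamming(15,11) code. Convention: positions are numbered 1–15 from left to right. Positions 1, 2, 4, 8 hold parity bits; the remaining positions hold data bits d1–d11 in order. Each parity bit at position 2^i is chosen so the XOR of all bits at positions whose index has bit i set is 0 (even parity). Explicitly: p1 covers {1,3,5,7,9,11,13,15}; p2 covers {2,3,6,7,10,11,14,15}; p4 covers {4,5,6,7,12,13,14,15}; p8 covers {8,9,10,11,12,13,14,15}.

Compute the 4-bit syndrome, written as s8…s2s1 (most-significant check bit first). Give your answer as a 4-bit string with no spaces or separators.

s1 (pos 1,3,5,7,9,11,13,15): 1⊕0⊕0⊕1⊕1⊕0⊕1⊕1 = 1
s2 (pos 2,3,6,7,10,11,14,15): 0⊕0⊕0⊕1⊕1⊕0⊕1⊕1 = 0
s4 (pos 4,5,6,7,12,13,14,15): 1⊕0⊕0⊕1⊕0⊕1⊕1⊕1 = 1
s8 (pos 8,9,10,11,12,13,14,15): 0⊕1⊕1⊕0⊕0⊕1⊕1⊕1 = 1
Syndrome s8…s1 = 1101 → error at position 13.

1101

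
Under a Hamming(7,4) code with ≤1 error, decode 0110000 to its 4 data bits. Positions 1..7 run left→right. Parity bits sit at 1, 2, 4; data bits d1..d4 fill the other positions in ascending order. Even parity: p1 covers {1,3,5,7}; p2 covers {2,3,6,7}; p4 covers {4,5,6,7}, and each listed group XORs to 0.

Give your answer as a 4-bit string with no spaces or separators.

s1 (pos 1,3,5,7): 0⊕1⊕0⊕0 = 1
s2 (pos 2,3,6,7): 1⊕1⊕0⊕0 = 0
s4 (pos 4,5,6,7): 0⊕0⊕0⊕0 = 0
Syndrome s4…s1 = 001 → error at position 1.
Flip position 1: 0110000 → 1110000
Read data bits from positions 3,5,6,7: 1000

1000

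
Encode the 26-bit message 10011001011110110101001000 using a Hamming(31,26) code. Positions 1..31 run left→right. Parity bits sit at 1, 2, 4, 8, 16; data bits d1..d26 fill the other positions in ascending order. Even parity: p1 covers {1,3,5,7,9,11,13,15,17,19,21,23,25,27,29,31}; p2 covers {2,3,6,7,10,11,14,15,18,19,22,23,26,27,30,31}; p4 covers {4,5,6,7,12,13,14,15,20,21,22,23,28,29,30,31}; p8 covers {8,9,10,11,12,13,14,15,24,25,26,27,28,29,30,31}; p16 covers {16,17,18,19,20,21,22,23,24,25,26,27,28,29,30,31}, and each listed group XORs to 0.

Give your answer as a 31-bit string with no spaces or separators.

Place data at non-parity positions: p1 p2 1 p4 0 0 1 p8 1 0 0 1 0 1 1 p16 1 1 0 1 1 0 1 0 1 0 0 1 0 0 0
p1 (pos 1,3,5,7,9,11,13,15,17,19,21,23,25,27,29,31): XOR of data positions = 1⊕0⊕1⊕1⊕0⊕0⊕1⊕1⊕0⊕1⊕1⊕1⊕0⊕0⊕0 = 0
p2 (pos 2,3,6,7,10,11,14,15,18,19,22,23,26,27,30,31): XOR of data positions = 1⊕0⊕1⊕0⊕0⊕1⊕1⊕1⊕0⊕0⊕1⊕0⊕0⊕0⊕0 = 0
p4 (pos 4,5,6,7,12,13,14,15,20,21,22,23,28,29,30,31): XOR of data positions = 0⊕0⊕1⊕1⊕0⊕1⊕1⊕1⊕1⊕0⊕1⊕1⊕0⊕0⊕0 = 0
p8 (pos 8,9,10,11,12,13,14,15,24,25,26,27,28,29,30,31): XOR of data positions = 1⊕0⊕0⊕1⊕0⊕1⊕1⊕0⊕1⊕0⊕0⊕1⊕0⊕0⊕0 = 0
p16 (pos 16,17,18,19,20,21,22,23,24,25,26,27,28,29,30,31): XOR of data positions = 1⊕1⊕0⊕1⊕1⊕0⊕1⊕0⊕1⊕0⊕0⊕1⊕0⊕0⊕0 = 1
Codeword: 0010001010010111110110101001000

0010001010010111110110101001000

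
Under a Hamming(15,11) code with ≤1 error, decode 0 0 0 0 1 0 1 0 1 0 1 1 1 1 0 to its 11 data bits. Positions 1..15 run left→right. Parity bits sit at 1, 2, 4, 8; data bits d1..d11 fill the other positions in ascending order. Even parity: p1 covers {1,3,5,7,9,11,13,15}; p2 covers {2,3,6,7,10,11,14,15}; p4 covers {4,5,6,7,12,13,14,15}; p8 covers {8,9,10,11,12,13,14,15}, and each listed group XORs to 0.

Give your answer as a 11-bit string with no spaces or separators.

01011011111

s1 (pos 1,3,5,7,9,11,13,15): 0⊕0⊕1⊕1⊕1⊕1⊕1⊕0 = 1
s2 (pos 2,3,6,7,10,11,14,15): 0⊕0⊕0⊕1⊕0⊕1⊕1⊕0 = 1
s4 (pos 4,5,6,7,12,13,14,15): 0⊕1⊕0⊕1⊕1⊕1⊕1⊕0 = 1
s8 (pos 8,9,10,11,12,13,14,15): 0⊕1⊕0⊕1⊕1⊕1⊕1⊕0 = 1
Syndrome s8…s1 = 1111 → error at position 15.
Flip position 15: 000010101011110 → 000010101011111
Read data bits from positions 3,5,6,7,9,10,11,12,13,14,15: 01011011111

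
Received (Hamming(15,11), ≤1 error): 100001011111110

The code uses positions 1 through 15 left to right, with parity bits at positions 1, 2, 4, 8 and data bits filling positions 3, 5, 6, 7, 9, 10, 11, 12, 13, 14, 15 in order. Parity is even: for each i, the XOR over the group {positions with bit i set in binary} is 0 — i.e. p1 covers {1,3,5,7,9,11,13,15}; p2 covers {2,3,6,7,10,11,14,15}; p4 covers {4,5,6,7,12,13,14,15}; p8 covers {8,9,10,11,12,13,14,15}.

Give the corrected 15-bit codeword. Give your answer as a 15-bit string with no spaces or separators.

s1 (pos 1,3,5,7,9,11,13,15): 1⊕0⊕0⊕0⊕1⊕1⊕1⊕0 = 0
s2 (pos 2,3,6,7,10,11,14,15): 0⊕0⊕1⊕0⊕1⊕1⊕1⊕0 = 0
s4 (pos 4,5,6,7,12,13,14,15): 0⊕0⊕1⊕0⊕1⊕1⊕1⊕0 = 0
s8 (pos 8,9,10,11,12,13,14,15): 1⊕1⊕1⊕1⊕1⊕1⊕1⊕0 = 1
Syndrome s8…s1 = 1000 → error at position 8.
Flip position 8: 100001011111110 → 100001001111110

100001001111110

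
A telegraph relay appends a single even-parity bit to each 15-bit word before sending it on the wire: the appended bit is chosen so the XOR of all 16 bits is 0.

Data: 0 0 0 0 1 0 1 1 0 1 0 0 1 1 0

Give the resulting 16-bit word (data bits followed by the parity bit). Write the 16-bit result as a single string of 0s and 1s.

XOR of the 15 data bits: 0⊕0⊕0⊕0⊕1⊕0⊕1⊕1⊕0⊕1⊕0⊕0⊕1⊕1⊕0 = 0
Parity bit = 0 (so all 16 bits XOR to 0).

0000101101001100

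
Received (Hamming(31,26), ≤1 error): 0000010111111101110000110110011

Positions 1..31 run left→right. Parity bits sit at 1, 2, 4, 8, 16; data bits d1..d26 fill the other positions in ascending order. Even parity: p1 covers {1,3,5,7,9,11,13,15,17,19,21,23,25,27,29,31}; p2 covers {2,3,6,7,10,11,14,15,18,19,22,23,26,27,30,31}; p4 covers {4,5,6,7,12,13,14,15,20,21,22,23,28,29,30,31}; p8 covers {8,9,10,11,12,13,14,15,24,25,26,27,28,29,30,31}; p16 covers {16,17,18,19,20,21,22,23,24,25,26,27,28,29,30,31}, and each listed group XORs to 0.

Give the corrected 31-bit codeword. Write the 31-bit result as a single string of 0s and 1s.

s1 (pos 1,3,5,7,9,11,13,15,17,19,21,23,25,27,29,31): 0⊕0⊕0⊕0⊕1⊕1⊕1⊕0⊕1⊕0⊕0⊕1⊕0⊕1⊕0⊕1 = 1
s2 (pos 2,3,6,7,10,11,14,15,18,19,22,23,26,27,30,31): 0⊕0⊕1⊕0⊕1⊕1⊕1⊕0⊕1⊕0⊕0⊕1⊕1⊕1⊕1⊕1 = 0
s4 (pos 4,5,6,7,12,13,14,15,20,21,22,23,28,29,30,31): 0⊕0⊕1⊕0⊕1⊕1⊕1⊕0⊕0⊕0⊕0⊕1⊕0⊕0⊕1⊕1 = 1
s8 (pos 8,9,10,11,12,13,14,15,24,25,26,27,28,29,30,31): 1⊕1⊕1⊕1⊕1⊕1⊕1⊕0⊕1⊕0⊕1⊕1⊕0⊕0⊕1⊕1 = 0
s16 (pos 16,17,18,19,20,21,22,23,24,25,26,27,28,29,30,31): 1⊕1⊕1⊕0⊕0⊕0⊕0⊕1⊕1⊕0⊕1⊕1⊕0⊕0⊕1⊕1 = 1
Syndrome s16…s1 = 10101 → error at position 21.
Flip position 21: 0000010111111101110000110110011 → 0000010111111101110010110110011

0000010111111101110010110110011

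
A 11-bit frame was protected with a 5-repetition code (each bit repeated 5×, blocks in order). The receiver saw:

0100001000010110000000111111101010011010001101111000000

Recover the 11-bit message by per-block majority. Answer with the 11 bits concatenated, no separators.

00101101010

Block 1 (01000): 1 one → 0
Block 2 (01000): 1 one → 0
Block 3 (01011): 3 ones → 1
Block 4 (00000): 0 ones → 0
Block 5 (00111): 3 ones → 1
Block 6 (11110): 4 ones → 1
Block 7 (10100): 2 ones → 0
Block 8 (11010): 3 ones → 1
Block 9 (00110): 2 ones → 0
Block 10 (11110): 4 ones → 1
Block 11 (00000): 0 ones → 0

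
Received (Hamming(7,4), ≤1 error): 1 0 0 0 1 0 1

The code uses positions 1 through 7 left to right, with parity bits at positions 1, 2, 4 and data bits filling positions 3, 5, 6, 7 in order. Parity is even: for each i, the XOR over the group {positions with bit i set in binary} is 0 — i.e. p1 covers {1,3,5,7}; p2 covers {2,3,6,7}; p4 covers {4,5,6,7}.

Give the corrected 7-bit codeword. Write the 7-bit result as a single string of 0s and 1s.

s1 (pos 1,3,5,7): 1⊕0⊕1⊕1 = 1
s2 (pos 2,3,6,7): 0⊕0⊕0⊕1 = 1
s4 (pos 4,5,6,7): 0⊕1⊕0⊕1 = 0
Syndrome s4…s1 = 011 → error at position 3.
Flip position 3: 1000101 → 1010101

1010101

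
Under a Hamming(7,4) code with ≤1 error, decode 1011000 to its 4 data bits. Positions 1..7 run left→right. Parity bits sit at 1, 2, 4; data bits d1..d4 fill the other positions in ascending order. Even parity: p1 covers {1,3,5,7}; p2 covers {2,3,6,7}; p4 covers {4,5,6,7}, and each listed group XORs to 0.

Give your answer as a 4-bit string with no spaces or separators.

1010

s1 (pos 1,3,5,7): 1⊕1⊕0⊕0 = 0
s2 (pos 2,3,6,7): 0⊕1⊕0⊕0 = 1
s4 (pos 4,5,6,7): 1⊕0⊕0⊕0 = 1
Syndrome s4…s1 = 110 → error at position 6.
Flip position 6: 1011000 → 1011010
Read data bits from positions 3,5,6,7: 1010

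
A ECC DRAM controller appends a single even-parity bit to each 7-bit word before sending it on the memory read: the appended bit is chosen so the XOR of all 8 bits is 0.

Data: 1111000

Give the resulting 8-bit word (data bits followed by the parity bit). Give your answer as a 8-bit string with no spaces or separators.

XOR of the 7 data bits: 1⊕1⊕1⊕1⊕0⊕0⊕0 = 0
Parity bit = 0 (so all 8 bits XOR to 0).

11110000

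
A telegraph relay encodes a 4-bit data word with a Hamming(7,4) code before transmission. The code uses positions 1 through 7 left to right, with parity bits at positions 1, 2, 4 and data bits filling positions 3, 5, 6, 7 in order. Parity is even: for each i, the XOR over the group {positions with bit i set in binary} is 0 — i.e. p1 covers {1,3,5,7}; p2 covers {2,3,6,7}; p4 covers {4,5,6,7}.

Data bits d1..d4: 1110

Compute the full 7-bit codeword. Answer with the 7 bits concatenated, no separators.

0010110

Place data at non-parity positions: p1 p2 1 p4 1 1 0
p1 (pos 1,3,5,7): XOR of data positions = 1⊕1⊕0 = 0
p2 (pos 2,3,6,7): XOR of data positions = 1⊕1⊕0 = 0
p4 (pos 4,5,6,7): XOR of data positions = 1⊕1⊕0 = 0
Codeword: 0010110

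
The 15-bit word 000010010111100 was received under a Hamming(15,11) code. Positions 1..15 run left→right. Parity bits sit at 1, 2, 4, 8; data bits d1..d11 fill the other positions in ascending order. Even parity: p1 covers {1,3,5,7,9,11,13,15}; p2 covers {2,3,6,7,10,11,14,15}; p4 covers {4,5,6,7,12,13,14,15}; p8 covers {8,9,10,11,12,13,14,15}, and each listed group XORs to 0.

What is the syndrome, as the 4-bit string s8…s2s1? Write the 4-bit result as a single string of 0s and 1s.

s1 (pos 1,3,5,7,9,11,13,15): 0⊕0⊕1⊕0⊕0⊕1⊕1⊕0 = 1
s2 (pos 2,3,6,7,10,11,14,15): 0⊕0⊕0⊕0⊕1⊕1⊕0⊕0 = 0
s4 (pos 4,5,6,7,12,13,14,15): 0⊕1⊕0⊕0⊕1⊕1⊕0⊕0 = 1
s8 (pos 8,9,10,11,12,13,14,15): 1⊕0⊕1⊕1⊕1⊕1⊕0⊕0 = 1
Syndrome s8…s1 = 1101 → error at position 13.

1101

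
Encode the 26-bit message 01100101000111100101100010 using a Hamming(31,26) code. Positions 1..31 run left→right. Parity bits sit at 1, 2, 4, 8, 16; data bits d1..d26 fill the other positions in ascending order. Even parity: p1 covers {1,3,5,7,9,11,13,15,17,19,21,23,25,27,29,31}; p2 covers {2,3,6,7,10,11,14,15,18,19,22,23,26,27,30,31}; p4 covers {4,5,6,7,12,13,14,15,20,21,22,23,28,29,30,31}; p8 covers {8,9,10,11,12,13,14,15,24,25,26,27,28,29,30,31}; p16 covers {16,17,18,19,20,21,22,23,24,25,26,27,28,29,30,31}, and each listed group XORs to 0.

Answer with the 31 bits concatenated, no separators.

1100110101010000111100101100010

Place data at non-parity positions: p1 p2 0 p4 1 1 0 p8 0 1 0 1 0 0 0 p16 1 1 1 1 0 0 1 0 1 1 0 0 0 1 0
p1 (pos 1,3,5,7,9,11,13,15,17,19,21,23,25,27,29,31): XOR of data positions = 0⊕1⊕0⊕0⊕0⊕0⊕0⊕1⊕1⊕0⊕1⊕1⊕0⊕0⊕0 = 1
p2 (pos 2,3,6,7,10,11,14,15,18,19,22,23,26,27,30,31): XOR of data positions = 0⊕1⊕0⊕1⊕0⊕0⊕0⊕1⊕1⊕0⊕1⊕1⊕0⊕1⊕0 = 1
p4 (pos 4,5,6,7,12,13,14,15,20,21,22,23,28,29,30,31): XOR of data positions = 1⊕1⊕0⊕1⊕0⊕0⊕0⊕1⊕0⊕0⊕1⊕0⊕0⊕1⊕0 = 0
p8 (pos 8,9,10,11,12,13,14,15,24,25,26,27,28,29,30,31): XOR of data positions = 0⊕1⊕0⊕1⊕0⊕0⊕0⊕0⊕1⊕1⊕0⊕0⊕0⊕1⊕0 = 1
p16 (pos 16,17,18,19,20,21,22,23,24,25,26,27,28,29,30,31): XOR of data positions = 1⊕1⊕1⊕1⊕0⊕0⊕1⊕0⊕1⊕1⊕0⊕0⊕0⊕1⊕0 = 0
Codeword: 1100110101010000111100101100010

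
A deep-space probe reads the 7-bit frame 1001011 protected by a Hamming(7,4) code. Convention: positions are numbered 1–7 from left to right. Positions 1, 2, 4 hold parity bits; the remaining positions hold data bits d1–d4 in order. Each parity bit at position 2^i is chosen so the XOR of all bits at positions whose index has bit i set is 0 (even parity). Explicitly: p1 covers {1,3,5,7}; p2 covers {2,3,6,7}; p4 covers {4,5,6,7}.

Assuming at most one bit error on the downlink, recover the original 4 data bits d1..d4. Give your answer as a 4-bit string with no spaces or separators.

s1 (pos 1,3,5,7): 1⊕0⊕0⊕1 = 0
s2 (pos 2,3,6,7): 0⊕0⊕1⊕1 = 0
s4 (pos 4,5,6,7): 1⊕0⊕1⊕1 = 1
Syndrome s4…s1 = 100 → error at position 4.
Flip position 4: 1001011 → 1000011
Read data bits from positions 3,5,6,7: 0011

0011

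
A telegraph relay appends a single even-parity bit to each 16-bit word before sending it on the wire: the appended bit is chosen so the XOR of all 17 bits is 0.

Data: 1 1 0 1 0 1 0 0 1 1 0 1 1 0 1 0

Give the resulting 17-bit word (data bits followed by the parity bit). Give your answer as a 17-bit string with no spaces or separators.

11010100110110101

XOR of the 16 data bits: 1⊕1⊕0⊕1⊕0⊕1⊕0⊕0⊕1⊕1⊕0⊕1⊕1⊕0⊕1⊕0 = 1
Parity bit = 1 (so all 17 bits XOR to 0).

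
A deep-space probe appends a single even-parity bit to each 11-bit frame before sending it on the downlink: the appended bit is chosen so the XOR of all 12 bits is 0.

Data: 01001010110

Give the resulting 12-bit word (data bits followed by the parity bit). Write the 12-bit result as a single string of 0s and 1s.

010010101101

XOR of the 11 data bits: 0⊕1⊕0⊕0⊕1⊕0⊕1⊕0⊕1⊕1⊕0 = 1
Parity bit = 1 (so all 12 bits XOR to 0).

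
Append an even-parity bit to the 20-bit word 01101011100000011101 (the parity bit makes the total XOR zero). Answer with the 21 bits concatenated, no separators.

011010111000000111010

XOR of the 20 data bits: 0⊕1⊕1⊕0⊕1⊕0⊕1⊕1⊕1⊕0⊕0⊕0⊕0⊕0⊕0⊕1⊕1⊕1⊕0⊕1 = 0
Parity bit = 0 (so all 21 bits XOR to 0).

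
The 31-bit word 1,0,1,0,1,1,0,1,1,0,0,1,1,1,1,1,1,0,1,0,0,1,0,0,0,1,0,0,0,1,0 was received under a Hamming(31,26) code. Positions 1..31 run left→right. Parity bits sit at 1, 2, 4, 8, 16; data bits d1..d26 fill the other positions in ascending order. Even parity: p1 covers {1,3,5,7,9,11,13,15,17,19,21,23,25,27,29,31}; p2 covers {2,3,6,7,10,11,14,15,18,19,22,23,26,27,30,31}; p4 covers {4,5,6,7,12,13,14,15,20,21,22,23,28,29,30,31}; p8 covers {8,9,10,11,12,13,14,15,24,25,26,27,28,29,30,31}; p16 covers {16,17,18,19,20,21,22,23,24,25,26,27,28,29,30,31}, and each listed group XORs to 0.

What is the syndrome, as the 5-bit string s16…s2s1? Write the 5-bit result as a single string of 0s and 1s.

00000

s1 (pos 1,3,5,7,9,11,13,15,17,19,21,23,25,27,29,31): 1⊕1⊕1⊕0⊕1⊕0⊕1⊕1⊕1⊕1⊕0⊕0⊕0⊕0⊕0⊕0 = 0
s2 (pos 2,3,6,7,10,11,14,15,18,19,22,23,26,27,30,31): 0⊕1⊕1⊕0⊕0⊕0⊕1⊕1⊕0⊕1⊕1⊕0⊕1⊕0⊕1⊕0 = 0
s4 (pos 4,5,6,7,12,13,14,15,20,21,22,23,28,29,30,31): 0⊕1⊕1⊕0⊕1⊕1⊕1⊕1⊕0⊕0⊕1⊕0⊕0⊕0⊕1⊕0 = 0
s8 (pos 8,9,10,11,12,13,14,15,24,25,26,27,28,29,30,31): 1⊕1⊕0⊕0⊕1⊕1⊕1⊕1⊕0⊕0⊕1⊕0⊕0⊕0⊕1⊕0 = 0
s16 (pos 16,17,18,19,20,21,22,23,24,25,26,27,28,29,30,31): 1⊕1⊕0⊕1⊕0⊕0⊕1⊕0⊕0⊕0⊕1⊕0⊕0⊕0⊕1⊕0 = 0
Syndrome s16…s1 = 00000 → no error.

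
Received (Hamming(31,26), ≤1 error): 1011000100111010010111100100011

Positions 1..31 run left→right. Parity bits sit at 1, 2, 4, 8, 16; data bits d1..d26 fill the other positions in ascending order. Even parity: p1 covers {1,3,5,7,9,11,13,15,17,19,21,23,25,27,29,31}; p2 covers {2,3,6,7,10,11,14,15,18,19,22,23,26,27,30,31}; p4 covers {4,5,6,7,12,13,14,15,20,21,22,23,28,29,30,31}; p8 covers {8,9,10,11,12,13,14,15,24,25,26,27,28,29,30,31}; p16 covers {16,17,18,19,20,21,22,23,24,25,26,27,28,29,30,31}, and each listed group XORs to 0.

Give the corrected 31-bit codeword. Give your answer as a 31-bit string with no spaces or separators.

s1 (pos 1,3,5,7,9,11,13,15,17,19,21,23,25,27,29,31): 1⊕1⊕0⊕0⊕0⊕1⊕1⊕1⊕0⊕0⊕1⊕1⊕0⊕0⊕0⊕1 = 0
s2 (pos 2,3,6,7,10,11,14,15,18,19,22,23,26,27,30,31): 0⊕1⊕0⊕0⊕0⊕1⊕0⊕1⊕1⊕0⊕1⊕1⊕1⊕0⊕1⊕1 = 1
s4 (pos 4,5,6,7,12,13,14,15,20,21,22,23,28,29,30,31): 1⊕0⊕0⊕0⊕1⊕1⊕0⊕1⊕1⊕1⊕1⊕1⊕0⊕0⊕1⊕1 = 0
s8 (pos 8,9,10,11,12,13,14,15,24,25,26,27,28,29,30,31): 1⊕0⊕0⊕1⊕1⊕1⊕0⊕1⊕0⊕0⊕1⊕0⊕0⊕0⊕1⊕1 = 0
s16 (pos 16,17,18,19,20,21,22,23,24,25,26,27,28,29,30,31): 0⊕0⊕1⊕0⊕1⊕1⊕1⊕1⊕0⊕0⊕1⊕0⊕0⊕0⊕1⊕1 = 0
Syndrome s16…s1 = 00010 → error at position 2.
Flip position 2: 1011000100111010010111100100011 → 1111000100111010010111100100011

1111000100111010010111100100011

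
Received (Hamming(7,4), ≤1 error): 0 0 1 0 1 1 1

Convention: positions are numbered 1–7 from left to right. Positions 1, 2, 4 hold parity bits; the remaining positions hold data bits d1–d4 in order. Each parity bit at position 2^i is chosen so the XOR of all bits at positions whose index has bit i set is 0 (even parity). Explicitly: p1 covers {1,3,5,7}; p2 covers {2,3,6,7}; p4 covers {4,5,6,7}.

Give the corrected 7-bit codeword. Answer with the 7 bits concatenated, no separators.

s1 (pos 1,3,5,7): 0⊕1⊕1⊕1 = 1
s2 (pos 2,3,6,7): 0⊕1⊕1⊕1 = 1
s4 (pos 4,5,6,7): 0⊕1⊕1⊕1 = 1
Syndrome s4…s1 = 111 → error at position 7.
Flip position 7: 0010111 → 0010110

0010110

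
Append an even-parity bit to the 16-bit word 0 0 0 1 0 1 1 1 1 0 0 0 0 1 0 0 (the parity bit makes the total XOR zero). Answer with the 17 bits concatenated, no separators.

XOR of the 16 data bits: 0⊕0⊕0⊕1⊕0⊕1⊕1⊕1⊕1⊕0⊕0⊕0⊕0⊕1⊕0⊕0 = 0
Parity bit = 0 (so all 17 bits XOR to 0).

00010111100001000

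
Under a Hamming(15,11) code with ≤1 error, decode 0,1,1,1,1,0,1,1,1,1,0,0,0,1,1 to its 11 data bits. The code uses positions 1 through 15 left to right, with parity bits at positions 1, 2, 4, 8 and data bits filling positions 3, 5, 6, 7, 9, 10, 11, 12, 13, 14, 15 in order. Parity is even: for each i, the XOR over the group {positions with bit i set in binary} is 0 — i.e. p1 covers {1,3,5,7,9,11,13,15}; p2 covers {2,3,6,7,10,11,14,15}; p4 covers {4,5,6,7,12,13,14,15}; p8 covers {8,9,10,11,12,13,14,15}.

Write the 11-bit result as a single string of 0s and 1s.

s1 (pos 1,3,5,7,9,11,13,15): 0⊕1⊕1⊕1⊕1⊕0⊕0⊕1 = 1
s2 (pos 2,3,6,7,10,11,14,15): 1⊕1⊕0⊕1⊕1⊕0⊕1⊕1 = 0
s4 (pos 4,5,6,7,12,13,14,15): 1⊕1⊕0⊕1⊕0⊕0⊕1⊕1 = 1
s8 (pos 8,9,10,11,12,13,14,15): 1⊕1⊕1⊕0⊕0⊕0⊕1⊕1 = 1
Syndrome s8…s1 = 1101 → error at position 13.
Flip position 13: 011110111100011 → 011110111100111
Read data bits from positions 3,5,6,7,9,10,11,12,13,14,15: 11011100111

11011100111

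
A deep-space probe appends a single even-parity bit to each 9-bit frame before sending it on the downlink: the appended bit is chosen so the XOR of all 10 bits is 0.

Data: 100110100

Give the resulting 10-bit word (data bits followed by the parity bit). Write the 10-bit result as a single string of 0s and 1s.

XOR of the 9 data bits: 1⊕0⊕0⊕1⊕1⊕0⊕1⊕0⊕0 = 0
Parity bit = 0 (so all 10 bits XOR to 0).

1001101000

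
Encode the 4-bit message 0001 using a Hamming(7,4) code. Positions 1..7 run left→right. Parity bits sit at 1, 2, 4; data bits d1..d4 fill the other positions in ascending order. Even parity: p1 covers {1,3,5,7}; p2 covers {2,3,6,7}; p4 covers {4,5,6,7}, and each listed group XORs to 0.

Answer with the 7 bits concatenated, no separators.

1101001

Place data at non-parity positions: p1 p2 0 p4 0 0 1
p1 (pos 1,3,5,7): XOR of data positions = 0⊕0⊕1 = 1
p2 (pos 2,3,6,7): XOR of data positions = 0⊕0⊕1 = 1
p4 (pos 4,5,6,7): XOR of data positions = 0⊕0⊕1 = 1
Codeword: 1101001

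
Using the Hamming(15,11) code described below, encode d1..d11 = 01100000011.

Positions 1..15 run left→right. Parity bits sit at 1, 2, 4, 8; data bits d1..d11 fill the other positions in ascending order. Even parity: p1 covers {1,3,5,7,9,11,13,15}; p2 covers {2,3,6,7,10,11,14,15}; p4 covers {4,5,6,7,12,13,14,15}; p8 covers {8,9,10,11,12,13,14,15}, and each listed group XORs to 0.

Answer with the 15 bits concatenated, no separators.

Place data at non-parity positions: p1 p2 0 p4 1 1 0 p8 0 0 0 0 0 1 1
p1 (pos 1,3,5,7,9,11,13,15): XOR of data positions = 0⊕1⊕0⊕0⊕0⊕0⊕1 = 0
p2 (pos 2,3,6,7,10,11,14,15): XOR of data positions = 0⊕1⊕0⊕0⊕0⊕1⊕1 = 1
p4 (pos 4,5,6,7,12,13,14,15): XOR of data positions = 1⊕1⊕0⊕0⊕0⊕1⊕1 = 0
p8 (pos 8,9,10,11,12,13,14,15): XOR of data positions = 0⊕0⊕0⊕0⊕0⊕1⊕1 = 0
Codeword: 010011000000011

010011000000011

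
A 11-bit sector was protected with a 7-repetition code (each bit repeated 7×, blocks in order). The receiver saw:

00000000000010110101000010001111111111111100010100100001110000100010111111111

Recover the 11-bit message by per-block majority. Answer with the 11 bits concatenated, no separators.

Block 1 (0000000): 0 ones → 0
Block 2 (0000010): 1 one → 0
Block 3 (1101010): 4 ones → 1
Block 4 (0001000): 1 one → 0
Block 5 (1111111): 7 ones → 1
Block 6 (1111111): 7 ones → 1
Block 7 (0001010): 2 ones → 0
Block 8 (0100001): 2 ones → 0
Block 9 (1100001): 3 ones → 0
Block 10 (0001011): 3 ones → 0
Block 11 (1111111): 7 ones → 1

00101100001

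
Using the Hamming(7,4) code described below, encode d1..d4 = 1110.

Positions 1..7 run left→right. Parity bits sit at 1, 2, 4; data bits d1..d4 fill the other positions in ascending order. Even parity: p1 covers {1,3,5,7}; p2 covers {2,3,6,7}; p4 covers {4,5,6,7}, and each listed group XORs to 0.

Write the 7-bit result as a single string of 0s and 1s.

Place data at non-parity positions: p1 p2 1 p4 1 1 0
p1 (pos 1,3,5,7): XOR of data positions = 1⊕1⊕0 = 0
p2 (pos 2,3,6,7): XOR of data positions = 1⊕1⊕0 = 0
p4 (pos 4,5,6,7): XOR of data positions = 1⊕1⊕0 = 0
Codeword: 0010110

0010110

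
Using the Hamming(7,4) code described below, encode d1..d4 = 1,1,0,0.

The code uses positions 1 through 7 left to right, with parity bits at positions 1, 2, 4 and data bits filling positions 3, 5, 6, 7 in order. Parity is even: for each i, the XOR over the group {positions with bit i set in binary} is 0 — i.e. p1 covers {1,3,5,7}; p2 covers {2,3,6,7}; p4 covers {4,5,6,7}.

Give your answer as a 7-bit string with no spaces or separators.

Place data at non-parity positions: p1 p2 1 p4 1 0 0
p1 (pos 1,3,5,7): XOR of data positions = 1⊕1⊕0 = 0
p2 (pos 2,3,6,7): XOR of data positions = 1⊕0⊕0 = 1
p4 (pos 4,5,6,7): XOR of data positions = 1⊕0⊕0 = 1
Codeword: 0111100

0111100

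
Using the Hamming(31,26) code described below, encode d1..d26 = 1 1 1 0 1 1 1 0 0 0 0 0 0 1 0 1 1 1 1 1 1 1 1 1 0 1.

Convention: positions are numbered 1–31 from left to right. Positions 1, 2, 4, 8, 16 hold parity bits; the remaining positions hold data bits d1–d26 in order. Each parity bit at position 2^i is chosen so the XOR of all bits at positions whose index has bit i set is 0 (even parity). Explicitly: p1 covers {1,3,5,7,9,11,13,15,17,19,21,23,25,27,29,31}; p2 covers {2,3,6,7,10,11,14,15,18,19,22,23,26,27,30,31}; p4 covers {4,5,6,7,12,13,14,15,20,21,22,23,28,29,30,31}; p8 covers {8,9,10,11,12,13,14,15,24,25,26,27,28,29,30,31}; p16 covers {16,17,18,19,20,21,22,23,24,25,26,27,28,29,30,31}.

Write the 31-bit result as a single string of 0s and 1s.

Place data at non-parity positions: p1 p2 1 p4 1 1 0 p8 1 1 1 0 0 0 0 p16 0 0 1 0 1 1 1 1 1 1 1 1 1 0 1
p1 (pos 1,3,5,7,9,11,13,15,17,19,21,23,25,27,29,31): XOR of data positions = 1⊕1⊕0⊕1⊕1⊕0⊕0⊕0⊕1⊕1⊕1⊕1⊕1⊕1⊕1 = 1
p2 (pos 2,3,6,7,10,11,14,15,18,19,22,23,26,27,30,31): XOR of data positions = 1⊕1⊕0⊕1⊕1⊕0⊕0⊕0⊕1⊕1⊕1⊕1⊕1⊕0⊕1 = 0
p4 (pos 4,5,6,7,12,13,14,15,20,21,22,23,28,29,30,31): XOR of data positions = 1⊕1⊕0⊕0⊕0⊕0⊕0⊕0⊕1⊕1⊕1⊕1⊕1⊕0⊕1 = 0
p8 (pos 8,9,10,11,12,13,14,15,24,25,26,27,28,29,30,31): XOR of data positions = 1⊕1⊕1⊕0⊕0⊕0⊕0⊕1⊕1⊕1⊕1⊕1⊕1⊕0⊕1 = 0
p16 (pos 16,17,18,19,20,21,22,23,24,25,26,27,28,29,30,31): XOR of data positions = 0⊕0⊕1⊕0⊕1⊕1⊕1⊕1⊕1⊕1⊕1⊕1⊕1⊕0⊕1 = 1
Codeword: 1010110011100001001011111111101

1010110011100001001011111111101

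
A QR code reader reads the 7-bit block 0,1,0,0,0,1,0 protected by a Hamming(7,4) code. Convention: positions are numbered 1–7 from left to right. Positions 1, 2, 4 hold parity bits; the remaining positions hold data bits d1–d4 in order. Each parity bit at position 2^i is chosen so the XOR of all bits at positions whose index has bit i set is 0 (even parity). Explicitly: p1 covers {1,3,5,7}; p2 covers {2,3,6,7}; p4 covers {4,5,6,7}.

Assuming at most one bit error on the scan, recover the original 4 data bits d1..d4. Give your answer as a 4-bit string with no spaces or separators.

s1 (pos 1,3,5,7): 0⊕0⊕0⊕0 = 0
s2 (pos 2,3,6,7): 1⊕0⊕1⊕0 = 0
s4 (pos 4,5,6,7): 0⊕0⊕1⊕0 = 1
Syndrome s4…s1 = 100 → error at position 4.
Flip position 4: 0100010 → 0101010
Read data bits from positions 3,5,6,7: 0010

0010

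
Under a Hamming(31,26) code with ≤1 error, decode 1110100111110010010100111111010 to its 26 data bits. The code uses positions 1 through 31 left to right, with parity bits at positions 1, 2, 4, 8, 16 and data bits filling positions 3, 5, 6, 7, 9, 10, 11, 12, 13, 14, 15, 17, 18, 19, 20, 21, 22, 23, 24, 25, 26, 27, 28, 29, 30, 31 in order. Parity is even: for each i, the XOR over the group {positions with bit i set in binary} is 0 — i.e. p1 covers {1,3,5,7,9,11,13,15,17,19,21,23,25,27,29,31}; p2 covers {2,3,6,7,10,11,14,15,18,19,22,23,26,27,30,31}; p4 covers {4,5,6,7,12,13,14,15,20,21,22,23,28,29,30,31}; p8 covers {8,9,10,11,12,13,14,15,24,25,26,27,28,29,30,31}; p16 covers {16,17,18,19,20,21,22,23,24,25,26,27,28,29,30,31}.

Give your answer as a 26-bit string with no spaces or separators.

11001111001010110111111010

s1 (pos 1,3,5,7,9,11,13,15,17,19,21,23,25,27,29,31): 1⊕1⊕1⊕0⊕1⊕1⊕0⊕1⊕0⊕0⊕0⊕1⊕1⊕1⊕0⊕0 = 1
s2 (pos 2,3,6,7,10,11,14,15,18,19,22,23,26,27,30,31): 1⊕1⊕0⊕0⊕1⊕1⊕0⊕1⊕1⊕0⊕0⊕1⊕1⊕1⊕1⊕0 = 0
s4 (pos 4,5,6,7,12,13,14,15,20,21,22,23,28,29,30,31): 0⊕1⊕0⊕0⊕1⊕0⊕0⊕1⊕1⊕0⊕0⊕1⊕1⊕0⊕1⊕0 = 1
s8 (pos 8,9,10,11,12,13,14,15,24,25,26,27,28,29,30,31): 1⊕1⊕1⊕1⊕1⊕0⊕0⊕1⊕1⊕1⊕1⊕1⊕1⊕0⊕1⊕0 = 0
s16 (pos 16,17,18,19,20,21,22,23,24,25,26,27,28,29,30,31): 0⊕0⊕1⊕0⊕1⊕0⊕0⊕1⊕1⊕1⊕1⊕1⊕1⊕0⊕1⊕0 = 1
Syndrome s16…s1 = 10101 → error at position 21.
Flip position 21: 1110100111110010010100111111010 → 1110100111110010010110111111010
Read data bits from positions 3,5,6,7,9,10,11,12,13,14,15,17,18,19,20,21,22,23,24,25,26,27,28,29,30,31: 11001111001010110111111010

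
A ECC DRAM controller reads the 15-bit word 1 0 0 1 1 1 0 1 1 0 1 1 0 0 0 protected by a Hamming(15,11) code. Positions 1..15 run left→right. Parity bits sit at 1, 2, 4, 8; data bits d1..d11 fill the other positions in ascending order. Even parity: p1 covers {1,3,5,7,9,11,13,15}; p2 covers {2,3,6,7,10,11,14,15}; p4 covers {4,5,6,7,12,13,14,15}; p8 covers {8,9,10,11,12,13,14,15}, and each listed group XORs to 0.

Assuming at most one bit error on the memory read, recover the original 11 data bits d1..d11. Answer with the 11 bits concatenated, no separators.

s1 (pos 1,3,5,7,9,11,13,15): 1⊕0⊕1⊕0⊕1⊕1⊕0⊕0 = 0
s2 (pos 2,3,6,7,10,11,14,15): 0⊕0⊕1⊕0⊕0⊕1⊕0⊕0 = 0
s4 (pos 4,5,6,7,12,13,14,15): 1⊕1⊕1⊕0⊕1⊕0⊕0⊕0 = 0
s8 (pos 8,9,10,11,12,13,14,15): 1⊕1⊕0⊕1⊕1⊕0⊕0⊕0 = 0
Syndrome s8…s1 = 0000 → no error.
Read data bits from positions 3,5,6,7,9,10,11,12,13,14,15: 01101011000

01101011000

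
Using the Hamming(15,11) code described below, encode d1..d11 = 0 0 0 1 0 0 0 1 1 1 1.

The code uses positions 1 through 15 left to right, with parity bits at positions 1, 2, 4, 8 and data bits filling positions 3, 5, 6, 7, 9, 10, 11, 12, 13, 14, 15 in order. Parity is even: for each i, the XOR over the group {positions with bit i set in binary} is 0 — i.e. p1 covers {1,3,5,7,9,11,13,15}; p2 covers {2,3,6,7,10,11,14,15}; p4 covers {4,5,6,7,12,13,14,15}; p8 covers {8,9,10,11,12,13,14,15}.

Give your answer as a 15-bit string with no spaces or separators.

110100100001111

Place data at non-parity positions: p1 p2 0 p4 0 0 1 p8 0 0 0 1 1 1 1
p1 (pos 1,3,5,7,9,11,13,15): XOR of data positions = 0⊕0⊕1⊕0⊕0⊕1⊕1 = 1
p2 (pos 2,3,6,7,10,11,14,15): XOR of data positions = 0⊕0⊕1⊕0⊕0⊕1⊕1 = 1
p4 (pos 4,5,6,7,12,13,14,15): XOR of data positions = 0⊕0⊕1⊕1⊕1⊕1⊕1 = 1
p8 (pos 8,9,10,11,12,13,14,15): XOR of data positions = 0⊕0⊕0⊕1⊕1⊕1⊕1 = 0
Codeword: 110100100001111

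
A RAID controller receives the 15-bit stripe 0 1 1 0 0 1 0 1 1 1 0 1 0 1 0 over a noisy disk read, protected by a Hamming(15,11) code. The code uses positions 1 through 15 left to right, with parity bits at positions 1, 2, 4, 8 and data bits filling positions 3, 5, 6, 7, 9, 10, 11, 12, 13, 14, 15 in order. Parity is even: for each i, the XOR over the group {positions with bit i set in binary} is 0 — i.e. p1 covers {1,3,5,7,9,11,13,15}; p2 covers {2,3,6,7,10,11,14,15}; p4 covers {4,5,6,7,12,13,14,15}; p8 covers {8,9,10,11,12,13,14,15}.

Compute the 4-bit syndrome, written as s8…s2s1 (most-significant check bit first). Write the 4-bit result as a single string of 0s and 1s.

s1 (pos 1,3,5,7,9,11,13,15): 0⊕1⊕0⊕0⊕1⊕0⊕0⊕0 = 0
s2 (pos 2,3,6,7,10,11,14,15): 1⊕1⊕1⊕0⊕1⊕0⊕1⊕0 = 1
s4 (pos 4,5,6,7,12,13,14,15): 0⊕0⊕1⊕0⊕1⊕0⊕1⊕0 = 1
s8 (pos 8,9,10,11,12,13,14,15): 1⊕1⊕1⊕0⊕1⊕0⊕1⊕0 = 1
Syndrome s8…s1 = 1110 → error at position 14.

1110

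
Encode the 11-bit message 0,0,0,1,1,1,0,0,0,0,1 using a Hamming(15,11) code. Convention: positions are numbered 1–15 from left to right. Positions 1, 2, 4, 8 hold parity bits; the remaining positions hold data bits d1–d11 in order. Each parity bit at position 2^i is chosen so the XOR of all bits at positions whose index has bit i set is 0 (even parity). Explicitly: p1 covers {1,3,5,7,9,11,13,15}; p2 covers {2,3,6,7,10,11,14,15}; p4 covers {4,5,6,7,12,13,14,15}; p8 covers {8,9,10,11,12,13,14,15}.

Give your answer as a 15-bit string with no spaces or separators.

Place data at non-parity positions: p1 p2 0 p4 0 0 1 p8 1 1 0 0 0 0 1
p1 (pos 1,3,5,7,9,11,13,15): XOR of data positions = 0⊕0⊕1⊕1⊕0⊕0⊕1 = 1
p2 (pos 2,3,6,7,10,11,14,15): XOR of data positions = 0⊕0⊕1⊕1⊕0⊕0⊕1 = 1
p4 (pos 4,5,6,7,12,13,14,15): XOR of data positions = 0⊕0⊕1⊕0⊕0⊕0⊕1 = 0
p8 (pos 8,9,10,11,12,13,14,15): XOR of data positions = 1⊕1⊕0⊕0⊕0⊕0⊕1 = 1
Codeword: 110000111100001

110000111100001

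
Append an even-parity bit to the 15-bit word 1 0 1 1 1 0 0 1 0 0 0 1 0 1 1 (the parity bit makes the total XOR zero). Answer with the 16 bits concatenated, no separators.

XOR of the 15 data bits: 1⊕0⊕1⊕1⊕1⊕0⊕0⊕1⊕0⊕0⊕0⊕1⊕0⊕1⊕1 = 0
Parity bit = 0 (so all 16 bits XOR to 0).

1011100100010110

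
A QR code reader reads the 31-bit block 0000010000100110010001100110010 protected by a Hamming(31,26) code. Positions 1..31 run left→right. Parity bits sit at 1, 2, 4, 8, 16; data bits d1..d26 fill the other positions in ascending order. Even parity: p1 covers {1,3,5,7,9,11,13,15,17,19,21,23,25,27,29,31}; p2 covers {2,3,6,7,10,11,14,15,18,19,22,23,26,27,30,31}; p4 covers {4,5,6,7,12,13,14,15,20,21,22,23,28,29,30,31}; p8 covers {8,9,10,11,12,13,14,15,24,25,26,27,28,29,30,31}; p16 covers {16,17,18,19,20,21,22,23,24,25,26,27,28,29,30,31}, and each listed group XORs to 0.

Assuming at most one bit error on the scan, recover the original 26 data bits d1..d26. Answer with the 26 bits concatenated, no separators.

00100010011010001100110010

s1 (pos 1,3,5,7,9,11,13,15,17,19,21,23,25,27,29,31): 0⊕0⊕0⊕0⊕0⊕1⊕0⊕1⊕0⊕0⊕0⊕1⊕0⊕1⊕0⊕0 = 0
s2 (pos 2,3,6,7,10,11,14,15,18,19,22,23,26,27,30,31): 0⊕0⊕1⊕0⊕0⊕1⊕1⊕1⊕1⊕0⊕1⊕1⊕1⊕1⊕1⊕0 = 0
s4 (pos 4,5,6,7,12,13,14,15,20,21,22,23,28,29,30,31): 0⊕0⊕1⊕0⊕0⊕0⊕1⊕1⊕0⊕0⊕1⊕1⊕0⊕0⊕1⊕0 = 0
s8 (pos 8,9,10,11,12,13,14,15,24,25,26,27,28,29,30,31): 0⊕0⊕0⊕1⊕0⊕0⊕1⊕1⊕0⊕0⊕1⊕1⊕0⊕0⊕1⊕0 = 0
s16 (pos 16,17,18,19,20,21,22,23,24,25,26,27,28,29,30,31): 0⊕0⊕1⊕0⊕0⊕0⊕1⊕1⊕0⊕0⊕1⊕1⊕0⊕0⊕1⊕0 = 0
Syndrome s16…s1 = 00000 → no error.
Read data bits from positions 3,5,6,7,9,10,11,12,13,14,15,17,18,19,20,21,22,23,24,25,26,27,28,29,30,31: 00100010011010001100110010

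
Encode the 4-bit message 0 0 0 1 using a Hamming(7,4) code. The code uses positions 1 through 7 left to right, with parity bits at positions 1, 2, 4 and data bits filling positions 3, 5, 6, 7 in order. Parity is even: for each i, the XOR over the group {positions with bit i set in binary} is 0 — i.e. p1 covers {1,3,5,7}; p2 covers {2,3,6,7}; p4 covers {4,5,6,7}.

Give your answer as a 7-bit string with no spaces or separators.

1101001

Place data at non-parity positions: p1 p2 0 p4 0 0 1
p1 (pos 1,3,5,7): XOR of data positions = 0⊕0⊕1 = 1
p2 (pos 2,3,6,7): XOR of data positions = 0⊕0⊕1 = 1
p4 (pos 4,5,6,7): XOR of data positions = 0⊕0⊕1 = 1
Codeword: 1101001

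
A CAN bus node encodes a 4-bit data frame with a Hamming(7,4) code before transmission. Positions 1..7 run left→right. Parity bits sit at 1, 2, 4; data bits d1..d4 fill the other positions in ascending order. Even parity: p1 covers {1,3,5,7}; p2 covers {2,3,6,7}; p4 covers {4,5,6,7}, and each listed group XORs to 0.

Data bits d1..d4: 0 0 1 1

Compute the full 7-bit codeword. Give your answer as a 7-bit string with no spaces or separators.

Place data at non-parity positions: p1 p2 0 p4 0 1 1
p1 (pos 1,3,5,7): XOR of data positions = 0⊕0⊕1 = 1
p2 (pos 2,3,6,7): XOR of data positions = 0⊕1⊕1 = 0
p4 (pos 4,5,6,7): XOR of data positions = 0⊕1⊕1 = 0
Codeword: 1000011

1000011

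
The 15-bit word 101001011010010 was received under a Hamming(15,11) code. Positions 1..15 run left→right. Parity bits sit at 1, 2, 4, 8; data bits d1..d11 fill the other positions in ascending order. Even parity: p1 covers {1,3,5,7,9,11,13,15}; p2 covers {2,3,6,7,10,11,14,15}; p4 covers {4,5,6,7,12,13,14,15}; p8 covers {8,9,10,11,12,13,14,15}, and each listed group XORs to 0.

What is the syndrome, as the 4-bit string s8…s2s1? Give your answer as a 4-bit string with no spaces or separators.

s1 (pos 1,3,5,7,9,11,13,15): 1⊕1⊕0⊕0⊕1⊕1⊕0⊕0 = 0
s2 (pos 2,3,6,7,10,11,14,15): 0⊕1⊕1⊕0⊕0⊕1⊕1⊕0 = 0
s4 (pos 4,5,6,7,12,13,14,15): 0⊕0⊕1⊕0⊕0⊕0⊕1⊕0 = 0
s8 (pos 8,9,10,11,12,13,14,15): 1⊕1⊕0⊕1⊕0⊕0⊕1⊕0 = 0
Syndrome s8…s1 = 0000 → no error.

0000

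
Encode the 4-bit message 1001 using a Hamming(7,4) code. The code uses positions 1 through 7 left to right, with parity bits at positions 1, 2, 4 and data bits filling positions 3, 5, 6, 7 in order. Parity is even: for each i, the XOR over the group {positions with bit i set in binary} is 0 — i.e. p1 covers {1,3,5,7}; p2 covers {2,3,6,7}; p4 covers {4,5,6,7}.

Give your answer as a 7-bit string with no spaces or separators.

0011001

Place data at non-parity positions: p1 p2 1 p4 0 0 1
p1 (pos 1,3,5,7): XOR of data positions = 1⊕0⊕1 = 0
p2 (pos 2,3,6,7): XOR of data positions = 1⊕0⊕1 = 0
p4 (pos 4,5,6,7): XOR of data positions = 0⊕0⊕1 = 1
Codeword: 0011001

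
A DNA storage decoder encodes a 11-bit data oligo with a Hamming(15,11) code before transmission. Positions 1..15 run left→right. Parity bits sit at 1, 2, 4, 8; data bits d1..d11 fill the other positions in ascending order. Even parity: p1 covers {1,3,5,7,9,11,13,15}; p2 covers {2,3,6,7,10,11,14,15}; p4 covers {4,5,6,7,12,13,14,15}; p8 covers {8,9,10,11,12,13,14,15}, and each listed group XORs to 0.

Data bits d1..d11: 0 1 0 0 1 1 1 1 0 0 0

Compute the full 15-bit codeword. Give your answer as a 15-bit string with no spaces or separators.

Place data at non-parity positions: p1 p2 0 p4 1 0 0 p8 1 1 1 1 0 0 0
p1 (pos 1,3,5,7,9,11,13,15): XOR of data positions = 0⊕1⊕0⊕1⊕1⊕0⊕0 = 1
p2 (pos 2,3,6,7,10,11,14,15): XOR of data positions = 0⊕0⊕0⊕1⊕1⊕0⊕0 = 0
p4 (pos 4,5,6,7,12,13,14,15): XOR of data positions = 1⊕0⊕0⊕1⊕0⊕0⊕0 = 0
p8 (pos 8,9,10,11,12,13,14,15): XOR of data positions = 1⊕1⊕1⊕1⊕0⊕0⊕0 = 0
Codeword: 100010001111000

100010001111000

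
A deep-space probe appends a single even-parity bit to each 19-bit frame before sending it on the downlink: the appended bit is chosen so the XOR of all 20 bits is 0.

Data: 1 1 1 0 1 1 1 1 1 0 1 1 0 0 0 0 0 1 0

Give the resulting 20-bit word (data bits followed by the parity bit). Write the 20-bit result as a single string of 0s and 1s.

XOR of the 19 data bits: 1⊕1⊕1⊕0⊕1⊕1⊕1⊕1⊕1⊕0⊕1⊕1⊕0⊕0⊕0⊕0⊕0⊕1⊕0 = 1
Parity bit = 1 (so all 20 bits XOR to 0).

11101111101100000101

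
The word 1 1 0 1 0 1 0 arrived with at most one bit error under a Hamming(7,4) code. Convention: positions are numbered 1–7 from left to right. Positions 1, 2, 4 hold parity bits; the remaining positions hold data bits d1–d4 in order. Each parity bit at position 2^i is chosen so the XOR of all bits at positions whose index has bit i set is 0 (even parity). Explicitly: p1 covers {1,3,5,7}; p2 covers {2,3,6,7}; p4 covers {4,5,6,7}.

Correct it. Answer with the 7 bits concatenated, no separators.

s1 (pos 1,3,5,7): 1⊕0⊕0⊕0 = 1
s2 (pos 2,3,6,7): 1⊕0⊕1⊕0 = 0
s4 (pos 4,5,6,7): 1⊕0⊕1⊕0 = 0
Syndrome s4…s1 = 001 → error at position 1.
Flip position 1: 1101010 → 0101010

0101010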